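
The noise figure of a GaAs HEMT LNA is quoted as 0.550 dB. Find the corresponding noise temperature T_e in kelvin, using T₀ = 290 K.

F = 10^(0.550/10) = 1.13501
T_e = (F − 1)·T₀ = (1.13501 − 1) × 290 = 39.2 K

39.2 K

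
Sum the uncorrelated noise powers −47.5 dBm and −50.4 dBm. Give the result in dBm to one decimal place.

−45.7 dBm

Convert to linear, add, convert back:
P₁ = 1.78×10⁻⁸ W, P₂ = 9.12×10⁻⁹ W
P_tot = 2.69×10⁻⁸ W → 10 log₁₀(P_tot / 10⁻³) = −45.7 dBm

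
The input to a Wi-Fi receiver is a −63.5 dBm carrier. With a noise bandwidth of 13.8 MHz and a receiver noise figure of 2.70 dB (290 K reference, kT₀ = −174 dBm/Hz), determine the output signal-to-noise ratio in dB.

Noise floor: N = −174 + 10 log₁₀(B) + NF
10 log₁₀(1.38×10⁷) = 71.4 dB
N = −174 + 71.4 + 2.70 = −99.90 dBm
SNR = P_sig − N = −63.5 − (−99.90) = 36.40 dB → 36.4 dB

36.4 dB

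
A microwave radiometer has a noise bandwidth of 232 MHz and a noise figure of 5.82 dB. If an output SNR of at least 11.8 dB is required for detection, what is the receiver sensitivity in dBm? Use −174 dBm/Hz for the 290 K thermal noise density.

−72.7 dBm

Sensitivity = −174 + 10 log₁₀(B) + NF + SNR_min
= −174 + 83.65 + 5.82 + 11.8
= −72.73 dBm → −72.7 dBm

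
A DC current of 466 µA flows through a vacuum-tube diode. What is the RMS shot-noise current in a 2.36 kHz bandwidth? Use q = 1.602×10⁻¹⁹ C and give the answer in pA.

594 pA

I_n = √(2qI·B)
2qI·B = 2 × 1.602×10⁻¹⁹ × 4.66×10⁻⁴ × 2.36×10³ = 3.52×10⁻¹⁹ A²
I_n = √(3.52×10⁻¹⁹) = 5.94×10⁻¹⁰ A = 594 pA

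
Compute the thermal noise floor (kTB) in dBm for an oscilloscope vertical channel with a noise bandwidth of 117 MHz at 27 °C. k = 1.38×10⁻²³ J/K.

T = 27 °C + 273.15 = 300.15 K
P_n = kTB = 1.38×10⁻²³ × 300.15 × 1.17×10⁸ = 4.85×10⁻¹³ W
In dBm: 10 log₁₀(4.85×10⁻¹³ / 10⁻³) = −93.1 dBm

−93.1 dBm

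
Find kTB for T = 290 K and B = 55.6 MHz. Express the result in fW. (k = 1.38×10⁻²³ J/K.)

P_n = kTB = 1.38×10⁻²³ × 290 × 5.56×10⁷ = 2.23×10⁻¹³ W = 223 fW

223 fW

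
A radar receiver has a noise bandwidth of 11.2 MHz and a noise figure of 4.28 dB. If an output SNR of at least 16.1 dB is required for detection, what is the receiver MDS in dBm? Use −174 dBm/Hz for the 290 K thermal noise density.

−83.1 dBm

Sensitivity = −174 + 10 log₁₀(B) + NF + SNR_min
= −174 + 70.49 + 4.28 + 16.1
= −83.13 dBm → −83.1 dBm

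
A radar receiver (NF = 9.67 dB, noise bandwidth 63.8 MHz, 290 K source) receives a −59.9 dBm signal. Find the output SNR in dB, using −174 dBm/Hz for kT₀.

26.4 dB

Noise floor: N = −174 + 10 log₁₀(B) + NF
10 log₁₀(6.38×10⁷) = 78.05 dB
N = −174 + 78.05 + 9.67 = −86.28 dBm
SNR = P_sig − N = −59.9 − (−86.28) = 26.38 dB → 26.4 dB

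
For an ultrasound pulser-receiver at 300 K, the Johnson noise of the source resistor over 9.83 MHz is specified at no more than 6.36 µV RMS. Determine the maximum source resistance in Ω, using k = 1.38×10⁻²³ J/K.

248 Ω

Johnson–Nyquist: V_n = √(4kTRB) ⇒ R = V_n² / (4kTB)
4kTB = 4 × 1.38×10⁻²³ × 300 × 9.83×10⁶ = 1.63×10⁻¹³
R = (6.36×10⁻⁶)² / 1.63×10⁻¹³ = 2.48×10² Ω = 248 Ω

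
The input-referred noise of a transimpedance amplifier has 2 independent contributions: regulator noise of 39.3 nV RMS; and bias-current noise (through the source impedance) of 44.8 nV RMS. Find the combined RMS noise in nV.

59.6 nV

Uncorrelated sources add in power (mean-square): V_tot = √(ΣV_i²)
V_tot = √[(3.93×10⁻⁸)² + (4.48×10⁻⁸)²] = 5.96×10⁻⁸ V = 59.6 nV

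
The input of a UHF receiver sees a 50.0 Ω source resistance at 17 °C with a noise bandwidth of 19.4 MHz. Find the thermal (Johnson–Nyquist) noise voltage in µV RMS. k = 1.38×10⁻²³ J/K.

3.94 µV

T = 17 °C + 273.15 = 290.15 K
V_n = √(4kTRB)
4kTRB = 4 × 1.38×10⁻²³ × 290.15 × 5.00×10¹ × 1.94×10⁷ = 1.55×10⁻¹¹ V²
V_n = √(1.55×10⁻¹¹) = 3.94×10⁻⁶ V = 3.94 µV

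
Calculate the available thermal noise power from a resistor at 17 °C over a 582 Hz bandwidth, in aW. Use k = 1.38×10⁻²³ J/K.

T = 17 °C + 273.15 = 290.15 K
P_n = kTB = 1.38×10⁻²³ × 290.15 × 5.82×10² = 2.33×10⁻¹⁸ W = 2.33 aW

2.33 aW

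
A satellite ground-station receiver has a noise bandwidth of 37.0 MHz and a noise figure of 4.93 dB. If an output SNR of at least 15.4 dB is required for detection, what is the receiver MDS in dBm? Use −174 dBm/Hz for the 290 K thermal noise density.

Sensitivity = −174 + 10 log₁₀(B) + NF + SNR_min
= −174 + 75.68 + 4.93 + 15.4
= −77.99 dBm → −78.0 dBm

−78.0 dBm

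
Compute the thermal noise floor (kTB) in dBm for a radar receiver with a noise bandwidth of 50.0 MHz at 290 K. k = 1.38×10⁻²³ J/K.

−97.0 dBm

P_n = kTB = 1.38×10⁻²³ × 290 × 5.00×10⁷ = 2.00×10⁻¹³ W
In dBm: 10 log₁₀(2.00×10⁻¹³ / 10⁻³) = −97.0 dBm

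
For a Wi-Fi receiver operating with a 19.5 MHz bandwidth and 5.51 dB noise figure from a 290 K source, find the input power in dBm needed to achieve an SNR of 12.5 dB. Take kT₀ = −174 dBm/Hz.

Sensitivity = −174 + 10 log₁₀(B) + NF + SNR_min
= −174 + 72.9 + 5.51 + 12.5
= −83.09 dBm → −83.1 dBm

−83.1 dBm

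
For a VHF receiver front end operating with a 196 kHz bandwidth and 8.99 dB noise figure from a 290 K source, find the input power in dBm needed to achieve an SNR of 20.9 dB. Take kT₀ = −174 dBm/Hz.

−91.2 dBm

Sensitivity = −174 + 10 log₁₀(B) + NF + SNR_min
= −174 + 52.92 + 8.99 + 20.9
= −91.19 dBm → −91.2 dBm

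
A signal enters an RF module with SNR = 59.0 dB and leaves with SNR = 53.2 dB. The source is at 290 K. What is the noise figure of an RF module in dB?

5.8 dB

NF (dB) = SNR_in(dB) − SNR_out(dB) when the source is at T₀
NF = 59.0 − 53.2 = 5.8 dB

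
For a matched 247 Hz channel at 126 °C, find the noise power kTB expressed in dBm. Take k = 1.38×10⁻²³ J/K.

T = 126 °C + 273.15 = 399.15 K
P_n = kTB = 1.38×10⁻²³ × 399.15 × 2.47×10² = 1.36×10⁻¹⁸ W
In dBm: 10 log₁₀(1.36×10⁻¹⁸ / 10⁻³) = −148.7 dBm

−148.7 dBm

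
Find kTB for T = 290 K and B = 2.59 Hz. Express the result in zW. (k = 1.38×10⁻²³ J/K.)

10.4 zW

P_n = kTB = 1.38×10⁻²³ × 290 × 2.59×10⁰ = 1.04×10⁻²⁰ W = 10.4 zW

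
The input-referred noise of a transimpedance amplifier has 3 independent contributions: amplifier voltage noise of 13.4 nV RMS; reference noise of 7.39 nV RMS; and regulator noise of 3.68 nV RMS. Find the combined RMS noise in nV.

Uncorrelated sources add in power (mean-square): V_tot = √(ΣV_i²)
V_tot = √[(1.34×10⁻⁸)² + (7.39×10⁻⁹)² + (3.68×10⁻⁹)²] = 1.57×10⁻⁸ V = 15.7 nV

15.7 nV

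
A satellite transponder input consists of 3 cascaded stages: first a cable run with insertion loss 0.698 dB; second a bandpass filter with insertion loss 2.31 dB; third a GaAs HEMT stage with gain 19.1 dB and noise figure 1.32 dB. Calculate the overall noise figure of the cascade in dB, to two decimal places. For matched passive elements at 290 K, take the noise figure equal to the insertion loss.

Convert to linear (a loss of L dB is a gain of −L dB): F_i = 10^(NF_i/10), G_i = 10^(G_i,dB/10)
  Stage 1: F_1 = 10^(0.698/10) = 1.174, G_1 = 10^(−0.698/10) = 0.8515
  Stage 2: F_2 = 10^(2.31/10) = 1.702, G_2 = 10^(−2.31/10) = 0.5875
  Stage 3: F_3 = 10^(1.32/10) = 1.355, G_3 = 10^(19.1/10) = 81.28
Friis cascade:
  F = 1.174 + (1.702 − 1)/0.8515 + (1.355 − 1)/0.5003 = 2.709
NF = 10 log₁₀(2.709) = 4.33 dB

4.33 dB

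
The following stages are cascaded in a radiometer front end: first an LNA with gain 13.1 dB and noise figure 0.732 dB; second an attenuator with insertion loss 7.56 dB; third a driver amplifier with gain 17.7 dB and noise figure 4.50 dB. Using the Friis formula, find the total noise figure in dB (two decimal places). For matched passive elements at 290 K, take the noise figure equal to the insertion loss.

Convert to linear (a loss of L dB is a gain of −L dB): F_i = 10^(NF_i/10), G_i = 10^(G_i,dB/10)
  Stage 1: F_1 = 10^(0.732/10) = 1.184, G_1 = 10^(13.1/10) = 20.42
  Stage 2: F_2 = 10^(7.56/10) = 5.702, G_2 = 10^(−7.56/10) = 0.1754
  Stage 3: F_3 = 10^(4.50/10) = 2.818, G_3 = 10^(17.7/10) = 58.88
Friis cascade:
  F = 1.184 + (5.702 − 1)/20.42 + (2.818 − 1)/3.581 = 1.922
NF = 10 log₁₀(1.922) = 2.84 dB

2.84 dB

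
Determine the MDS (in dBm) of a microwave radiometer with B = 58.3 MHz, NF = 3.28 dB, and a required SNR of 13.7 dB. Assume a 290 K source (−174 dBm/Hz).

Sensitivity = −174 + 10 log₁₀(B) + NF + SNR_min
= −174 + 77.66 + 3.28 + 13.7
= −79.36 dBm → −79.4 dBm

−79.4 dBm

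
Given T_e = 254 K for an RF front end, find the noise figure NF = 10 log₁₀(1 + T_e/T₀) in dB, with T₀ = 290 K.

2.73 dB

F = 1 + T_e/T₀ = 1 + 254/290 = 1.87586
NF = 10 log₁₀(1.87586) = 2.73 dB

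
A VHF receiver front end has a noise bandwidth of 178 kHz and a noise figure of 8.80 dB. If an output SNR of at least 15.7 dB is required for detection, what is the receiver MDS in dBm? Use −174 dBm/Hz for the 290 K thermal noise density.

−97.0 dBm

Sensitivity = −174 + 10 log₁₀(B) + NF + SNR_min
= −174 + 52.5 + 8.80 + 15.7
= −97.00 dBm → −97.0 dBm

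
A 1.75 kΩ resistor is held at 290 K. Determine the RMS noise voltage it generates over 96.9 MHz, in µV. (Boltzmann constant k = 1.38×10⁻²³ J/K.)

52.1 µV

V_n = √(4kTRB)
4kTRB = 4 × 1.38×10⁻²³ × 290 × 1.75×10³ × 9.69×10⁷ = 2.71×10⁻⁹ V²
V_n = √(2.71×10⁻⁹) = 5.21×10⁻⁵ V = 52.1 µV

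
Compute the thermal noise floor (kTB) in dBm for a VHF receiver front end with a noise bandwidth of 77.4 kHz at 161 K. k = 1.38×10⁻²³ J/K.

−127.6 dBm

P_n = kTB = 1.38×10⁻²³ × 161 × 7.74×10⁴ = 1.72×10⁻¹⁶ W
In dBm: 10 log₁₀(1.72×10⁻¹⁶ / 10⁻³) = −127.6 dBm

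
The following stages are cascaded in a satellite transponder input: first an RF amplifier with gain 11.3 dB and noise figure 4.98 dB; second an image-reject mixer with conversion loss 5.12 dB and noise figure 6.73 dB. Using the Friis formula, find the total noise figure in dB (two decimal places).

Convert to linear (a loss of L dB is a gain of −L dB): F_i = 10^(NF_i/10), G_i = 10^(G_i,dB/10)
  Stage 1: F_1 = 10^(4.98/10) = 3.148, G_1 = 10^(11.3/10) = 13.49
  Stage 2: F_2 = 10^(6.73/10) = 4.710, G_2 = 10^(−5.12/10) = 0.3076
Friis cascade:
  F = 3.148 + (4.710 − 1)/13.49 = 3.423
NF = 10 log₁₀(3.423) = 5.34 dB

5.34 dB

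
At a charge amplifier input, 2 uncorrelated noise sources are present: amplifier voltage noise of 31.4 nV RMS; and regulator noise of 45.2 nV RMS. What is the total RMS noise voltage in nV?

Uncorrelated sources add in power (mean-square): V_tot = √(ΣV_i²)
V_tot = √[(3.14×10⁻⁸)² + (4.52×10⁻⁸)²] = 5.50×10⁻⁸ V = 55.0 nV

55.0 nV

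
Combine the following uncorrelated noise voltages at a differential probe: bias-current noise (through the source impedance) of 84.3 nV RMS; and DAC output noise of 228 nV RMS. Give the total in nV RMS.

243 nV

Uncorrelated sources add in power (mean-square): V_tot = √(ΣV_i²)
V_tot = √[(8.43×10⁻⁸)² + (2.28×10⁻⁷)²] = 2.43×10⁻⁷ V = 243 nV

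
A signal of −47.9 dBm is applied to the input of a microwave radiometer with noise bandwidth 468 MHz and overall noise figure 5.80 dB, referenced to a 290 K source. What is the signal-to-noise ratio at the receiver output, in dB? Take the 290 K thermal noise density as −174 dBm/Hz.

Noise floor: N = −174 + 10 log₁₀(B) + NF
10 log₁₀(4.68×10⁸) = 86.7 dB
N = −174 + 86.7 + 5.80 = −81.50 dBm
SNR = P_sig − N = −47.9 − (−81.50) = 33.60 dB → 33.6 dB

33.6 dB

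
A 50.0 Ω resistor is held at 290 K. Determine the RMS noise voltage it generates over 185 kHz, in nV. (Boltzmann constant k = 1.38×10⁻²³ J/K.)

385 nV

V_n = √(4kTRB)
4kTRB = 4 × 1.38×10⁻²³ × 290 × 5.00×10¹ × 1.85×10⁵ = 1.48×10⁻¹³ V²
V_n = √(1.48×10⁻¹³) = 3.85×10⁻⁷ V = 385 nV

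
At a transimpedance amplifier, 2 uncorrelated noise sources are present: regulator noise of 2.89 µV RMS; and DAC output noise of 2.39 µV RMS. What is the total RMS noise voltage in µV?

Uncorrelated sources add in power (mean-square): V_tot = √(ΣV_i²)
V_tot = √[(2.89×10⁻⁶)² + (2.39×10⁻⁶)²] = 3.75×10⁻⁶ V = 3.75 µV

3.75 µV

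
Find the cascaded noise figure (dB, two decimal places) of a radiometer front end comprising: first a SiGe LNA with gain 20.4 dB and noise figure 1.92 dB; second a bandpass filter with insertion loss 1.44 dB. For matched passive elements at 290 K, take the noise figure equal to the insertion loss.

1.93 dB

Convert to linear (a loss of L dB is a gain of −L dB): F_i = 10^(NF_i/10), G_i = 10^(G_i,dB/10)
  Stage 1: F_1 = 10^(1.92/10) = 1.556, G_1 = 10^(20.4/10) = 109.6
  Stage 2: F_2 = 10^(1.44/10) = 1.393, G_2 = 10^(−1.44/10) = 0.7178
Friis cascade:
  F = 1.556 + (1.393 − 1)/109.6 = 1.560
NF = 10 log₁₀(1.560) = 1.93 dB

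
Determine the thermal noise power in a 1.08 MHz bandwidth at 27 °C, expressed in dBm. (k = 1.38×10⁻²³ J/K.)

−113.5 dBm

T = 27 °C + 273.15 = 300.15 K
P_n = kTB = 1.38×10⁻²³ × 300.15 × 1.08×10⁶ = 4.47×10⁻¹⁵ W
In dBm: 10 log₁₀(4.47×10⁻¹⁵ / 10⁻³) = −113.5 dBm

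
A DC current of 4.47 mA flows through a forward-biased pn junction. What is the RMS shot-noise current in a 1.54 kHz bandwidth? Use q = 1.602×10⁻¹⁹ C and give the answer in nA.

1.49 nA

I_n = √(2qI·B)
2qI·B = 2 × 1.602×10⁻¹⁹ × 4.47×10⁻³ × 1.54×10³ = 2.21×10⁻¹⁸ A²
I_n = √(2.21×10⁻¹⁸) = 1.49×10⁻⁹ A = 1.49 nA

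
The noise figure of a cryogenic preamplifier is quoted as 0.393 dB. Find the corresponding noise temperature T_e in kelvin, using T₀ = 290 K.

F = 10^(0.393/10) = 1.09471
T_e = (F − 1)·T₀ = (1.09471 − 1) × 290 = 27.5 K

27.5 K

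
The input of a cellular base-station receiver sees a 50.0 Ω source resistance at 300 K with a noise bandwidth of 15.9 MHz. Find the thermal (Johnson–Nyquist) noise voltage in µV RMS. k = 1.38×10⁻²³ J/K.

V_n = √(4kTRB)
4kTRB = 4 × 1.38×10⁻²³ × 300 × 5.00×10¹ × 1.59×10⁷ = 1.32×10⁻¹¹ V²
V_n = √(1.32×10⁻¹¹) = 3.63×10⁻⁶ V = 3.63 µV

3.63 µV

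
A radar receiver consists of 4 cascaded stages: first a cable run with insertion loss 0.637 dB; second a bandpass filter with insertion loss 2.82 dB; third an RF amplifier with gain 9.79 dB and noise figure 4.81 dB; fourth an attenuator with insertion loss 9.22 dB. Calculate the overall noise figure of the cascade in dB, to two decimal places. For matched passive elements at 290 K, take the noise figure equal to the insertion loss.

Convert to linear (a loss of L dB is a gain of −L dB): F_i = 10^(NF_i/10), G_i = 10^(G_i,dB/10)
  Stage 1: F_1 = 10^(0.637/10) = 1.158, G_1 = 10^(−0.637/10) = 0.8636
  Stage 2: F_2 = 10^(2.82/10) = 1.914, G_2 = 10^(−2.82/10) = 0.5224
  Stage 3: F_3 = 10^(4.81/10) = 3.027, G_3 = 10^(9.79/10) = 9.528
  Stage 4: F_4 = 10^(9.22/10) = 8.356, G_4 = 10^(−9.22/10) = 0.1197
Friis cascade:
  F = 1.158 + (1.914 − 1)/0.8636 + (3.027 − 1)/0.4511 + (8.356 − 1)/4.298 = 8.421
NF = 10 log₁₀(8.421) = 9.25 dB

9.25 dB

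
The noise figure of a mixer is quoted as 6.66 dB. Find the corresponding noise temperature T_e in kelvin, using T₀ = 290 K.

F = 10^(6.66/10) = 4.63447
T_e = (F − 1)·T₀ = (4.63447 − 1) × 290 = 1054 K

1054 K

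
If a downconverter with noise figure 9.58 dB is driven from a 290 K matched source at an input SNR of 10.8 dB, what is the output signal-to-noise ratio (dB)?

1.22 dB

By definition F = SNR_in/SNR_out, so in dB: SNR_out = SNR_in − NF
SNR_out = 10.8 − 9.58 = 1.22 dB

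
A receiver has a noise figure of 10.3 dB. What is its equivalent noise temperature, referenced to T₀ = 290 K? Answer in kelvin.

2817 K

F = 10^(10.3/10) = 10.7152
T_e = (F − 1)·T₀ = (10.7152 − 1) × 290 = 2817 K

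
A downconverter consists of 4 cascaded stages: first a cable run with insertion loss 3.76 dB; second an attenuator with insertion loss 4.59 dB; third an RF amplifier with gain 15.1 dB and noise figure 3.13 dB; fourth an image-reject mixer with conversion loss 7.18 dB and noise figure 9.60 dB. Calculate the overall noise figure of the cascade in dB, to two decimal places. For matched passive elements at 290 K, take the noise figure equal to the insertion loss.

Convert to linear (a loss of L dB is a gain of −L dB): F_i = 10^(NF_i/10), G_i = 10^(G_i,dB/10)
  Stage 1: F_1 = 10^(3.76/10) = 2.377, G_1 = 10^(−3.76/10) = 0.4207
  Stage 2: F_2 = 10^(4.59/10) = 2.877, G_2 = 10^(−4.59/10) = 0.3475
  Stage 3: F_3 = 10^(3.13/10) = 2.056, G_3 = 10^(15.1/10) = 32.36
  Stage 4: F_4 = 10^(9.60/10) = 9.120, G_4 = 10^(−7.18/10) = 0.1914
Friis cascade:
  F = 2.377 + (2.877 − 1)/0.4207 + (2.056 − 1)/0.1462 + (9.120 − 1)/4.732 = 15.78
NF = 10 log₁₀(15.78) = 11.98 dB

11.98 dB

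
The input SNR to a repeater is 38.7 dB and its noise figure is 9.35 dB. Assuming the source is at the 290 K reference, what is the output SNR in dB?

29.35 dB

By definition F = SNR_in/SNR_out, so in dB: SNR_out = SNR_in − NF
SNR_out = 38.7 − 9.35 = 29.35 dB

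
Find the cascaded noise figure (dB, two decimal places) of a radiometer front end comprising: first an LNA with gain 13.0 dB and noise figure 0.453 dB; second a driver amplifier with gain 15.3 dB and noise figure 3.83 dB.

0.72 dB

Convert to linear (a loss of L dB is a gain of −L dB): F_i = 10^(NF_i/10), G_i = 10^(G_i,dB/10)
  Stage 1: F_1 = 10^(0.453/10) = 1.110, G_1 = 10^(13.0/10) = 19.95
  Stage 2: F_2 = 10^(3.83/10) = 2.415, G_2 = 10^(15.3/10) = 33.88
Friis cascade:
  F = 1.110 + (2.415 − 1)/19.95 = 1.181
NF = 10 log₁₀(1.181) = 0.72 dB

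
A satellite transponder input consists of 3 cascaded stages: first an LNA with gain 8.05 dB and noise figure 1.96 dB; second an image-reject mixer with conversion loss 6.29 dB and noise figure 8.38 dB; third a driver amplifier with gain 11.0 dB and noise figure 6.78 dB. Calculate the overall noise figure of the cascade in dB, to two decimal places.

6.99 dB

Convert to linear (a loss of L dB is a gain of −L dB): F_i = 10^(NF_i/10), G_i = 10^(G_i,dB/10)
  Stage 1: F_1 = 10^(1.96/10) = 1.570, G_1 = 10^(8.05/10) = 6.383
  Stage 2: F_2 = 10^(8.38/10) = 6.887, G_2 = 10^(−6.29/10) = 0.2350
  Stage 3: F_3 = 10^(6.78/10) = 4.764, G_3 = 10^(11.0/10) = 12.59
Friis cascade:
  F = 1.570 + (6.887 − 1)/6.383 + (4.764 − 1)/1.500 = 5.003
NF = 10 log₁₀(5.003) = 6.99 dB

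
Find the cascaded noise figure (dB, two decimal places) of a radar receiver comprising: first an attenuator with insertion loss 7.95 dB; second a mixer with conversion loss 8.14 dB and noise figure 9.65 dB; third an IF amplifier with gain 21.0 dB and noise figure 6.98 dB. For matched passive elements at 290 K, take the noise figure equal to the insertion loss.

23.42 dB

Convert to linear (a loss of L dB is a gain of −L dB): F_i = 10^(NF_i/10), G_i = 10^(G_i,dB/10)
  Stage 1: F_1 = 10^(7.95/10) = 6.237, G_1 = 10^(−7.95/10) = 0.1603
  Stage 2: F_2 = 10^(9.65/10) = 9.226, G_2 = 10^(−8.14/10) = 0.1535
  Stage 3: F_3 = 10^(6.98/10) = 4.989, G_3 = 10^(21.0/10) = 125.9
Friis cascade:
  F = 6.237 + (9.226 − 1)/0.1603 + (4.989 − 1)/0.02460 = 219.7
NF = 10 log₁₀(219.7) = 23.42 dB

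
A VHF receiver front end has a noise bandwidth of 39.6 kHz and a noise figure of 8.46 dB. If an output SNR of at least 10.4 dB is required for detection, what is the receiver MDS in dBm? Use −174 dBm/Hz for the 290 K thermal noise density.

Sensitivity = −174 + 10 log₁₀(B) + NF + SNR_min
= −174 + 45.98 + 8.46 + 10.4
= −109.16 dBm → −109.2 dBm

−109.2 dBm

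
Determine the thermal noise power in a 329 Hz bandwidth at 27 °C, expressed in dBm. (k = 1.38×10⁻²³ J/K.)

−148.7 dBm

T = 27 °C + 273.15 = 300.15 K
P_n = kTB = 1.38×10⁻²³ × 300.15 × 3.29×10² = 1.36×10⁻¹⁸ W
In dBm: 10 log₁₀(1.36×10⁻¹⁸ / 10⁻³) = −148.7 dBm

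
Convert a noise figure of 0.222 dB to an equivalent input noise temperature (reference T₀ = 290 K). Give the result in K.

15.2 K

F = 10^(0.222/10) = 1.05245
T_e = (F − 1)·T₀ = (1.05245 − 1) × 290 = 15.2 K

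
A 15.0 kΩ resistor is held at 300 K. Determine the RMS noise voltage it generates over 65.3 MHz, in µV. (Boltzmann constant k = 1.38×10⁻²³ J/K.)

V_n = √(4kTRB)
4kTRB = 4 × 1.38×10⁻²³ × 300 × 1.50×10⁴ × 6.53×10⁷ = 1.62×10⁻⁸ V²
V_n = √(1.62×10⁻⁸) = 1.27×10⁻⁴ V = 127 µV

127 µV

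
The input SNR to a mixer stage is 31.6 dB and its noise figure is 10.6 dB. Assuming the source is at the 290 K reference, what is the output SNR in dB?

By definition F = SNR_in/SNR_out, so in dB: SNR_out = SNR_in − NF
SNR_out = 31.6 − 10.6 = 21.0 dB

21.0 dB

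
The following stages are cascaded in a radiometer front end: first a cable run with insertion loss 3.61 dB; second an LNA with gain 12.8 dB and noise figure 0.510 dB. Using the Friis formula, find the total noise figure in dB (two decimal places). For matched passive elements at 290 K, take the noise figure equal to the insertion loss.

Convert to linear (a loss of L dB is a gain of −L dB): F_i = 10^(NF_i/10), G_i = 10^(G_i,dB/10)
  Stage 1: F_1 = 10^(3.61/10) = 2.296, G_1 = 10^(−3.61/10) = 0.4355
  Stage 2: F_2 = 10^(0.510/10) = 1.125, G_2 = 10^(12.8/10) = 19.05
Friis cascade:
  F = 2.296 + (1.125 − 1)/0.4355 = 2.582
NF = 10 log₁₀(2.582) = 4.12 dB

4.12 dB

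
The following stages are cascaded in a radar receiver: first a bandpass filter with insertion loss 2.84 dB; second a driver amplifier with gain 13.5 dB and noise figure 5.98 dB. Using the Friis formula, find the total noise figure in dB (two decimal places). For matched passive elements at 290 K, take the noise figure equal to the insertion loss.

8.82 dB

Convert to linear (a loss of L dB is a gain of −L dB): F_i = 10^(NF_i/10), G_i = 10^(G_i,dB/10)
  Stage 1: F_1 = 10^(2.84/10) = 1.923, G_1 = 10^(−2.84/10) = 0.5200
  Stage 2: F_2 = 10^(5.98/10) = 3.963, G_2 = 10^(13.5/10) = 22.39
Friis cascade:
  F = 1.923 + (3.963 − 1)/0.5200 = 7.621
NF = 10 log₁₀(7.621) = 8.82 dB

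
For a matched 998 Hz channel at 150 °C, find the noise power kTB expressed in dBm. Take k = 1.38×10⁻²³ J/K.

T = 150 °C + 273.15 = 423.15 K
P_n = kTB = 1.38×10⁻²³ × 423.15 × 9.98×10² = 5.83×10⁻¹⁸ W
In dBm: 10 log₁₀(5.83×10⁻¹⁸ / 10⁻³) = −142.3 dBm

−142.3 dBm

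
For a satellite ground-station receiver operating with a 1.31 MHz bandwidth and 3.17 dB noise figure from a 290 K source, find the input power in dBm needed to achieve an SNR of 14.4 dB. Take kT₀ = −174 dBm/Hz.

−95.3 dBm

Sensitivity = −174 + 10 log₁₀(B) + NF + SNR_min
= −174 + 61.17 + 3.17 + 14.4
= −95.26 dBm → −95.3 dBm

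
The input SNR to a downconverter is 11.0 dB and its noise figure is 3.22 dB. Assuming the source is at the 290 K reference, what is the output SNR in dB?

7.78 dB

By definition F = SNR_in/SNR_out, so in dB: SNR_out = SNR_in − NF
SNR_out = 11.0 − 3.22 = 7.78 dB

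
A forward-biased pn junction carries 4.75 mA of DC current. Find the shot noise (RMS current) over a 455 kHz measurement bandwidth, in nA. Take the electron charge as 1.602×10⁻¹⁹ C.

I_n = √(2qI·B)
2qI·B = 2 × 1.602×10⁻¹⁹ × 4.75×10⁻³ × 4.55×10⁵ = 6.92×10⁻¹⁶ A²
I_n = √(6.92×10⁻¹⁶) = 2.63×10⁻⁸ A = 26.3 nA

26.3 nA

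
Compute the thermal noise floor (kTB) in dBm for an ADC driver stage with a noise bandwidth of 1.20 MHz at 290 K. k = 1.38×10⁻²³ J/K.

−113.2 dBm

P_n = kTB = 1.38×10⁻²³ × 290 × 1.20×10⁶ = 4.80×10⁻¹⁵ W
In dBm: 10 log₁₀(4.80×10⁻¹⁵ / 10⁻³) = −113.2 dBm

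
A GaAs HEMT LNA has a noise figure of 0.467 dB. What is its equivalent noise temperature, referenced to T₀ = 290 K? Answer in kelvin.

F = 10^(0.467/10) = 1.11353
T_e = (F − 1)·T₀ = (1.11353 − 1) × 290 = 32.9 K

32.9 K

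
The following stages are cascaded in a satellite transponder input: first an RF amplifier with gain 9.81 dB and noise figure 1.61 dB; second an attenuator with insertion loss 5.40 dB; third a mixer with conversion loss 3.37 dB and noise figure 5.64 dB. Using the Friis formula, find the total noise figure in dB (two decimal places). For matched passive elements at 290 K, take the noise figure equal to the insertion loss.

4.27 dB

Convert to linear (a loss of L dB is a gain of −L dB): F_i = 10^(NF_i/10), G_i = 10^(G_i,dB/10)
  Stage 1: F_1 = 10^(1.61/10) = 1.449, G_1 = 10^(9.81/10) = 9.572
  Stage 2: F_2 = 10^(5.40/10) = 3.467, G_2 = 10^(−5.40/10) = 0.2884
  Stage 3: F_3 = 10^(5.64/10) = 3.664, G_3 = 10^(−3.37/10) = 0.4603
Friis cascade:
  F = 1.449 + (3.467 − 1)/9.572 + (3.664 − 1)/2.761 = 2.672
NF = 10 log₁₀(2.672) = 4.27 dB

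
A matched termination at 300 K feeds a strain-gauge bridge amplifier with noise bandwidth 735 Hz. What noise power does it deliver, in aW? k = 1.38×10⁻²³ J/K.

3.04 aW

P_n = kTB = 1.38×10⁻²³ × 300 × 7.35×10² = 3.04×10⁻¹⁸ W = 3.04 aW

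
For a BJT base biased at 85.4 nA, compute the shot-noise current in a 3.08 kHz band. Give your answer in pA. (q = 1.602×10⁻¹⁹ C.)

I_n = √(2qI·B)
2qI·B = 2 × 1.602×10⁻¹⁹ × 8.54×10⁻⁸ × 3.08×10³ = 8.43×10⁻²³ A²
I_n = √(8.43×10⁻²³) = 9.18×10⁻¹² A = 9.18 pA

9.18 pA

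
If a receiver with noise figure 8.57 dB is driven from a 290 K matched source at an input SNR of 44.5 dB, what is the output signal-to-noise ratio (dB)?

35.93 dB

By definition F = SNR_in/SNR_out, so in dB: SNR_out = SNR_in − NF
SNR_out = 44.5 − 8.57 = 35.93 dB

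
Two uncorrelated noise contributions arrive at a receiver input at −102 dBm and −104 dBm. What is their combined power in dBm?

Convert to linear, add, convert back:
P₁ = 6.31×10⁻¹⁴ W, P₂ = 3.98×10⁻¹⁴ W
P_tot = 1.03×10⁻¹³ W → 10 log₁₀(P_tot / 10⁻³) = −99.9 dBm

−99.9 dBm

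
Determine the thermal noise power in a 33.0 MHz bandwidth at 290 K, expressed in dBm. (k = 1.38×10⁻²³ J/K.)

P_n = kTB = 1.38×10⁻²³ × 290 × 3.30×10⁷ = 1.32×10⁻¹³ W
In dBm: 10 log₁₀(1.32×10⁻¹³ / 10⁻³) = −98.8 dBm

−98.8 dBm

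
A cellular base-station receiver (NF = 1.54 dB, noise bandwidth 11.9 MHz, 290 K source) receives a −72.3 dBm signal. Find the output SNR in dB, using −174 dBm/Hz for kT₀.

Noise floor: N = −174 + 10 log₁₀(B) + NF
10 log₁₀(1.19×10⁷) = 70.76 dB
N = −174 + 70.76 + 1.54 = −101.70 dBm
SNR = P_sig − N = −72.3 − (−101.70) = 29.40 dB → 29.4 dB

29.4 dB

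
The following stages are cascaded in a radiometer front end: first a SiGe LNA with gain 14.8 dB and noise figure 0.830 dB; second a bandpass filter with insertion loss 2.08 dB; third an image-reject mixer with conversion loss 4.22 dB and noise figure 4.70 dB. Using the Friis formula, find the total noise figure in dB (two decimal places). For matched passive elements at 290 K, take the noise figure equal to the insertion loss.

1.26 dB

Convert to linear (a loss of L dB is a gain of −L dB): F_i = 10^(NF_i/10), G_i = 10^(G_i,dB/10)
  Stage 1: F_1 = 10^(0.830/10) = 1.211, G_1 = 10^(14.8/10) = 30.20
  Stage 2: F_2 = 10^(2.08/10) = 1.614, G_2 = 10^(−2.08/10) = 0.6194
  Stage 3: F_3 = 10^(4.70/10) = 2.951, G_3 = 10^(−4.22/10) = 0.3784
Friis cascade:
  F = 1.211 + (1.614 − 1)/30.20 + (2.951 − 1)/18.71 = 1.335
NF = 10 log₁₀(1.335) = 1.26 dB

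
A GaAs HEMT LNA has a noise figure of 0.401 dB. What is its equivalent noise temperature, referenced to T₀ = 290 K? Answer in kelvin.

F = 10^(0.401/10) = 1.09673
T_e = (F − 1)·T₀ = (1.09673 − 1) × 290 = 28.1 K

28.1 K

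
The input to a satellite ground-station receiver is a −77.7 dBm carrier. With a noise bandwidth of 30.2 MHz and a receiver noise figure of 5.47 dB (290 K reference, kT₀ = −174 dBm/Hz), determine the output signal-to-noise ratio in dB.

16.0 dB

Noise floor: N = −174 + 10 log₁₀(B) + NF
10 log₁₀(3.02×10⁷) = 74.8 dB
N = −174 + 74.8 + 5.47 = −93.73 dBm
SNR = P_sig − N = −77.7 − (−93.73) = 16.03 dB → 16.0 dB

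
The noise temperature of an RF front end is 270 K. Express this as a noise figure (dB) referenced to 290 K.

2.86 dB

F = 1 + T_e/T₀ = 1 + 270/290 = 1.93103
NF = 10 log₁₀(1.93103) = 2.86 dB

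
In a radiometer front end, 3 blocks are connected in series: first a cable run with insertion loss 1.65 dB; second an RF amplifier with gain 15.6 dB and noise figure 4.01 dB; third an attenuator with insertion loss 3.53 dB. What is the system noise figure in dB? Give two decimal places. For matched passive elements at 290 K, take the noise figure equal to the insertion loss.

5.72 dB

Convert to linear (a loss of L dB is a gain of −L dB): F_i = 10^(NF_i/10), G_i = 10^(G_i,dB/10)
  Stage 1: F_1 = 10^(1.65/10) = 1.462, G_1 = 10^(−1.65/10) = 0.6839
  Stage 2: F_2 = 10^(4.01/10) = 2.518, G_2 = 10^(15.6/10) = 36.31
  Stage 3: F_3 = 10^(3.53/10) = 2.254, G_3 = 10^(−3.53/10) = 0.4436
Friis cascade:
  F = 1.462 + (2.518 − 1)/0.6839 + (2.254 − 1)/24.83 = 3.732
NF = 10 log₁₀(3.732) = 5.72 dB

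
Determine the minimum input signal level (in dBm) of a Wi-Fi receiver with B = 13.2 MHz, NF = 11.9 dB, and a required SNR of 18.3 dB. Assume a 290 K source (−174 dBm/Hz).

−72.6 dBm

Sensitivity = −174 + 10 log₁₀(B) + NF + SNR_min
= −174 + 71.21 + 11.9 + 18.3
= −72.59 dBm → −72.6 dBm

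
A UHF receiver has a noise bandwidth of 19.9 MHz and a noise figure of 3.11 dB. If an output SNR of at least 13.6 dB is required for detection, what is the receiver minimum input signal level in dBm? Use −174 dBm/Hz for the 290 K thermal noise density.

Sensitivity = −174 + 10 log₁₀(B) + NF + SNR_min
= −174 + 72.99 + 3.11 + 13.6
= −84.30 dBm → −84.3 dBm

−84.3 dBm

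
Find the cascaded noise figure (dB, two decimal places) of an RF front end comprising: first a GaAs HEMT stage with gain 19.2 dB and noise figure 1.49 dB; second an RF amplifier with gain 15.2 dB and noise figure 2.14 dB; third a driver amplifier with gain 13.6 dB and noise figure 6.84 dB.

1.52 dB

Convert to linear (a loss of L dB is a gain of −L dB): F_i = 10^(NF_i/10), G_i = 10^(G_i,dB/10)
  Stage 1: F_1 = 10^(1.49/10) = 1.409, G_1 = 10^(19.2/10) = 83.18
  Stage 2: F_2 = 10^(2.14/10) = 1.637, G_2 = 10^(15.2/10) = 33.11
  Stage 3: F_3 = 10^(6.84/10) = 4.831, G_3 = 10^(13.6/10) = 22.91
Friis cascade:
  F = 1.409 + (1.637 − 1)/83.18 + (4.831 − 1)/2754 = 1.418
NF = 10 log₁₀(1.418) = 1.52 dB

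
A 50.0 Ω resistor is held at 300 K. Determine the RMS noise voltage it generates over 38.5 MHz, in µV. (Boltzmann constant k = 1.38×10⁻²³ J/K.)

5.65 µV

V_n = √(4kTRB)
4kTRB = 4 × 1.38×10⁻²³ × 300 × 5.00×10¹ × 3.85×10⁷ = 3.19×10⁻¹¹ V²
V_n = √(3.19×10⁻¹¹) = 5.65×10⁻⁶ V = 5.65 µV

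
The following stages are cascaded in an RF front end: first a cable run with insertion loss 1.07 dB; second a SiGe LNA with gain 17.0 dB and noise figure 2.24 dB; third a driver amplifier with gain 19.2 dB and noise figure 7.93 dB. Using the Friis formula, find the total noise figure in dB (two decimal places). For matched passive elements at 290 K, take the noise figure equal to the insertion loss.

Convert to linear (a loss of L dB is a gain of −L dB): F_i = 10^(NF_i/10), G_i = 10^(G_i,dB/10)
  Stage 1: F_1 = 10^(1.07/10) = 1.279, G_1 = 10^(−1.07/10) = 0.7816
  Stage 2: F_2 = 10^(2.24/10) = 1.675, G_2 = 10^(17.0/10) = 50.12
  Stage 3: F_3 = 10^(7.93/10) = 6.209, G_3 = 10^(19.2/10) = 83.18
Friis cascade:
  F = 1.279 + (1.675 − 1)/0.7816 + (6.209 − 1)/39.17 = 2.276
NF = 10 log₁₀(2.276) = 3.57 dB

3.57 dB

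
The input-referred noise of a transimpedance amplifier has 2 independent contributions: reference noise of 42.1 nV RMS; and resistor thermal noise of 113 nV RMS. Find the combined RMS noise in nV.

Uncorrelated sources add in power (mean-square): V_tot = √(ΣV_i²)
V_tot = √[(4.21×10⁻⁸)² + (1.13×10⁻⁷)²] = 1.21×10⁻⁷ V = 121 nV

121 nV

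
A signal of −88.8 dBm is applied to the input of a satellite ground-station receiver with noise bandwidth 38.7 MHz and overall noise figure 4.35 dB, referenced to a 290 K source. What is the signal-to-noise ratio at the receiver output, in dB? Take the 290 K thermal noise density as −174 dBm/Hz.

5.0 dB

Noise floor: N = −174 + 10 log₁₀(B) + NF
10 log₁₀(3.87×10⁷) = 75.88 dB
N = −174 + 75.88 + 4.35 = −93.77 dBm
SNR = P_sig − N = −88.8 − (−93.77) = 4.97 dB → 5.0 dB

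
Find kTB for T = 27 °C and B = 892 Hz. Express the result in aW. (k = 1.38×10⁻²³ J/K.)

3.69 aW

T = 27 °C + 273.15 = 300.15 K
P_n = kTB = 1.38×10⁻²³ × 300.15 × 8.92×10² = 3.69×10⁻¹⁸ W = 3.69 aW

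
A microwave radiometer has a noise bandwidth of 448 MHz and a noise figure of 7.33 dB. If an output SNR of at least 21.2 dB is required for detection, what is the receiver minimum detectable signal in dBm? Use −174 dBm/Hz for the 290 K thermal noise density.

Sensitivity = −174 + 10 log₁₀(B) + NF + SNR_min
= −174 + 86.51 + 7.33 + 21.2
= −58.96 dBm → −59.0 dBm

−59.0 dBm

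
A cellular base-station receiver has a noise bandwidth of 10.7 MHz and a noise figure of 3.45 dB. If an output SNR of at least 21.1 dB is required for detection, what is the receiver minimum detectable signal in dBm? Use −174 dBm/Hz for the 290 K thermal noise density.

−79.2 dBm

Sensitivity = −174 + 10 log₁₀(B) + NF + SNR_min
= −174 + 70.29 + 3.45 + 21.1
= −79.16 dBm → −79.2 dBm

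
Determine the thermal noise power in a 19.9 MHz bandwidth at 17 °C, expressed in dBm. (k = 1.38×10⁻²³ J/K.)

T = 17 °C + 273.15 = 290.15 K
P_n = kTB = 1.38×10⁻²³ × 290.15 × 1.99×10⁷ = 7.97×10⁻¹⁴ W
In dBm: 10 log₁₀(7.97×10⁻¹⁴ / 10⁻³) = −101.0 dBm

−101.0 dBm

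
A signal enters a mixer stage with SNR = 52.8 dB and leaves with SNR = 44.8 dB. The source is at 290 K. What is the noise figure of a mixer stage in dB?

8.0 dB

NF (dB) = SNR_in(dB) − SNR_out(dB) when the source is at T₀
NF = 52.8 − 44.8 = 8.0 dB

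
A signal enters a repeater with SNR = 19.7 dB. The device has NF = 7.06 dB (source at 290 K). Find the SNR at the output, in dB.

12.64 dB

By definition F = SNR_in/SNR_out, so in dB: SNR_out = SNR_in − NF
SNR_out = 19.7 − 7.06 = 12.64 dB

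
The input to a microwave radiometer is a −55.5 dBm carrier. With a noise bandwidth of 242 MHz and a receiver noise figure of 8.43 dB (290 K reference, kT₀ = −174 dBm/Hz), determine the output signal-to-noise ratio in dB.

26.2 dB

Noise floor: N = −174 + 10 log₁₀(B) + NF
10 log₁₀(2.42×10⁸) = 83.84 dB
N = −174 + 83.84 + 8.43 = −81.73 dBm
SNR = P_sig − N = −55.5 − (−81.73) = 26.23 dB → 26.2 dB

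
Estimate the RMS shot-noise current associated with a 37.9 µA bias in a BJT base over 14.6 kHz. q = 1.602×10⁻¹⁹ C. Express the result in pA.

I_n = √(2qI·B)
2qI·B = 2 × 1.602×10⁻¹⁹ × 3.79×10⁻⁵ × 1.46×10⁴ = 1.77×10⁻¹⁹ A²
I_n = √(1.77×10⁻¹⁹) = 4.21×10⁻¹⁰ A = 421 pA

421 pA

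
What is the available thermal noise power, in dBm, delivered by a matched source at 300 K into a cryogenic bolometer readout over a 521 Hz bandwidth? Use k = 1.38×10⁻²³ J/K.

−146.7 dBm

P_n = kTB = 1.38×10⁻²³ × 300 × 5.21×10² = 2.16×10⁻¹⁸ W
In dBm: 10 log₁₀(2.16×10⁻¹⁸ / 10⁻³) = −146.7 dBm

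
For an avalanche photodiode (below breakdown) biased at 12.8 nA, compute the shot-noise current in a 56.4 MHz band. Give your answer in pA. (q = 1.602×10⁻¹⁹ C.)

481 pA

I_n = √(2qI·B)
2qI·B = 2 × 1.602×10⁻¹⁹ × 1.28×10⁻⁸ × 5.64×10⁷ = 2.31×10⁻¹⁹ A²
I_n = √(2.31×10⁻¹⁹) = 4.81×10⁻¹⁰ A = 481 pA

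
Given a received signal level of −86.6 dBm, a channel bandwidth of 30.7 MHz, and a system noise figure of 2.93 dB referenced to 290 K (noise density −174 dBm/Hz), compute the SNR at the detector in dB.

Noise floor: N = −174 + 10 log₁₀(B) + NF
10 log₁₀(3.07×10⁷) = 74.87 dB
N = −174 + 74.87 + 2.93 = −96.20 dBm
SNR = P_sig − N = −86.6 − (−96.20) = 9.60 dB → 9.6 dB

9.6 dB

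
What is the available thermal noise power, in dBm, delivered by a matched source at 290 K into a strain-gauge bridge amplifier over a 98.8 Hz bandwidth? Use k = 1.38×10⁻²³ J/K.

−154.0 dBm

P_n = kTB = 1.38×10⁻²³ × 290 × 9.88×10¹ = 3.95×10⁻¹⁹ W
In dBm: 10 log₁₀(3.95×10⁻¹⁹ / 10⁻³) = −154.0 dBm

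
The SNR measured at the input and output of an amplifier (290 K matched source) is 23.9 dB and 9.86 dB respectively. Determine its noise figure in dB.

NF (dB) = SNR_in(dB) − SNR_out(dB) when the source is at T₀
NF = 23.9 − 9.86 = 14.04 dB

14.04 dB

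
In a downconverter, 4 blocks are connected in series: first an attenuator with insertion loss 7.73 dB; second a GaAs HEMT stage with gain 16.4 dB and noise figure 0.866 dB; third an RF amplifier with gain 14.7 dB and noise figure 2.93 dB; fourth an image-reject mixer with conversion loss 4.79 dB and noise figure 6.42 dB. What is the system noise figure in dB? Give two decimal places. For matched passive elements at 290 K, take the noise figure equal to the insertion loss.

8.68 dB

Convert to linear (a loss of L dB is a gain of −L dB): F_i = 10^(NF_i/10), G_i = 10^(G_i,dB/10)
  Stage 1: F_1 = 10^(7.73/10) = 5.929, G_1 = 10^(−7.73/10) = 0.1687
  Stage 2: F_2 = 10^(0.866/10) = 1.221, G_2 = 10^(16.4/10) = 43.65
  Stage 3: F_3 = 10^(2.93/10) = 1.963, G_3 = 10^(14.7/10) = 29.51
  Stage 4: F_4 = 10^(6.42/10) = 4.385, G_4 = 10^(−4.79/10) = 0.3319
Friis cascade:
  F = 5.929 + (1.221 − 1)/0.1687 + (1.963 − 1)/7.362 + (4.385 − 1)/217.3 = 7.384
NF = 10 log₁₀(7.384) = 8.68 dB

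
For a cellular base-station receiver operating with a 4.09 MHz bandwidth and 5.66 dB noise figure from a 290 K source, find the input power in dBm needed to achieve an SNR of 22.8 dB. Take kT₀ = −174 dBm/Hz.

−79.4 dBm

Sensitivity = −174 + 10 log₁₀(B) + NF + SNR_min
= −174 + 66.12 + 5.66 + 22.8
= −79.42 dBm → −79.4 dBm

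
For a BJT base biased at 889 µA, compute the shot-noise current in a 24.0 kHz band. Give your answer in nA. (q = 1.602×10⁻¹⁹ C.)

I_n = √(2qI·B)
2qI·B = 2 × 1.602×10⁻¹⁹ × 8.89×10⁻⁴ × 2.40×10⁴ = 6.84×10⁻¹⁸ A²
I_n = √(6.84×10⁻¹⁸) = 2.61×10⁻⁹ A = 2.61 nA

2.61 nA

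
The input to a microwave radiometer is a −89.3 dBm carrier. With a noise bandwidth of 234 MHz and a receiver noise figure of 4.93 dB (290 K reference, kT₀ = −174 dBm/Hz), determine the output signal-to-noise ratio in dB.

−3.9 dB

Noise floor: N = −174 + 10 log₁₀(B) + NF
10 log₁₀(2.34×10⁸) = 83.69 dB
N = −174 + 83.69 + 4.93 = −85.38 dBm
SNR = P_sig − N = −89.3 − (−85.38) = −3.92 dB → −3.9 dB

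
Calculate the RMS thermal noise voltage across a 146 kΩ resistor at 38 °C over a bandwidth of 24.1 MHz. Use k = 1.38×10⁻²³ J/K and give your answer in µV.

T = 38 °C + 273.15 = 311.15 K
V_n = √(4kTRB)
4kTRB = 4 × 1.38×10⁻²³ × 311.15 × 1.46×10⁵ × 2.41×10⁷ = 6.04×10⁻⁸ V²
V_n = √(6.04×10⁻⁸) = 2.46×10⁻⁴ V = 246 µV

246 µV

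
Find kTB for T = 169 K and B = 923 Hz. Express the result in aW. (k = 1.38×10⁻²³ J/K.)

P_n = kTB = 1.38×10⁻²³ × 169 × 9.23×10² = 2.15×10⁻¹⁸ W = 2.15 aW

2.15 aW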